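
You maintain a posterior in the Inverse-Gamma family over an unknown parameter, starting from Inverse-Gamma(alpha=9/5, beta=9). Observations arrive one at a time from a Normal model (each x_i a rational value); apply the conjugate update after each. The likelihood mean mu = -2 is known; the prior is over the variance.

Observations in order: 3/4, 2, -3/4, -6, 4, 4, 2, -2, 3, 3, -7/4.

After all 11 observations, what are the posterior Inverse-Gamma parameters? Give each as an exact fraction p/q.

alpha=73/10, beta=3155/32

obs 1: x=3/4 → posterior Inverse-Gamma(23/10, 409/32)
obs 2: x=2 → posterior Inverse-Gamma(14/5, 665/32)
obs 3: x=-3/4 → posterior Inverse-Gamma(33/10, 345/16)
obs 4: x=-6 → posterior Inverse-Gamma(19/5, 473/16)
obs 5: x=4 → posterior Inverse-Gamma(43/10, 761/16)
obs 6: x=4 → posterior Inverse-Gamma(24/5, 1049/16)
obs 7: x=2 → posterior Inverse-Gamma(53/10, 1177/16)
obs 8: x=-2 → posterior Inverse-Gamma(29/5, 1177/16)
obs 9: x=3 → posterior Inverse-Gamma(63/10, 1377/16)
obs 10: x=3 → posterior Inverse-Gamma(34/5, 1577/16)
obs 11: x=-7/4 → posterior Inverse-Gamma(73/10, 3155/32)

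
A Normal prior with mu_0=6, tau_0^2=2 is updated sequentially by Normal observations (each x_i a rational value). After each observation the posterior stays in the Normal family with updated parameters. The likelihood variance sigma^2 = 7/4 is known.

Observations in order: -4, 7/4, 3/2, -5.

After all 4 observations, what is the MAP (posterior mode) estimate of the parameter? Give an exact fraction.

obs 1: x=-4 → posterior Normal(2/3, 14/15)
obs 2: x=7/4 → posterior Normal(24/23, 14/23)
obs 3: x=3/2 → posterior Normal(36/31, 14/31)
obs 4: x=-5 → posterior Normal(-4/39, 14/39)

-4/39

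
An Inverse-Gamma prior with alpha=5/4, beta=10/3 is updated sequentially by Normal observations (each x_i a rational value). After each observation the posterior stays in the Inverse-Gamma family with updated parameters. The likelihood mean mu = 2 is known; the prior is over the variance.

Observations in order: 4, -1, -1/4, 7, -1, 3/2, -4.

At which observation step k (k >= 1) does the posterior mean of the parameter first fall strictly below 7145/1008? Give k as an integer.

k = 3

obs 1: x=4 → posterior Inverse-Gamma(7/4, 16/3)
obs 2: x=-1 → posterior Inverse-Gamma(9/4, 59/6)
obs 3: x=-1/4 → posterior Inverse-Gamma(11/4, 1187/96)
obs 4: x=7 → posterior Inverse-Gamma(13/4, 2387/96)
obs 5: x=-1 → posterior Inverse-Gamma(15/4, 2819/96)
obs 6: x=3/2 → posterior Inverse-Gamma(17/4, 2831/96)
obs 7: x=-4 → posterior Inverse-Gamma(19/4, 4559/96)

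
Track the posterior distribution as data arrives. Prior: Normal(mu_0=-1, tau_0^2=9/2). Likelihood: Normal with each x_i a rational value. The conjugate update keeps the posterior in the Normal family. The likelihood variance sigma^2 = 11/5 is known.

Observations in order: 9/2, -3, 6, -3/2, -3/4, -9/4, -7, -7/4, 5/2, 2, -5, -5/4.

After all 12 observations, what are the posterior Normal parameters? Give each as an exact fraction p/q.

mu_0=-719/1124, tau_0^2=99/562

obs 1: x=9/2 → posterior Normal(361/134, 99/67)
obs 2: x=-3 → posterior Normal(13/32, 99/112)
obs 3: x=6 → posterior Normal(631/314, 99/157)
obs 4: x=-3/2 → posterior Normal(124/101, 99/202)
obs 5: x=-3/4 → posterior Normal(857/988, 99/247)
obs 6: x=-9/4 → posterior Normal(113/292, 99/292)
obs 7: x=-7 → posterior Normal(-202/337, 99/337)
obs 8: x=-7/4 → posterior Normal(-1123/1528, 99/382)
obs 9: x=5/2 → posterior Normal(-673/1708, 99/427)
obs 10: x=2 → posterior Normal(-313/1888, 99/472)
obs 11: x=-5 → posterior Normal(-1213/2068, 9/47)
obs 12: x=-5/4 → posterior Normal(-719/1124, 99/562)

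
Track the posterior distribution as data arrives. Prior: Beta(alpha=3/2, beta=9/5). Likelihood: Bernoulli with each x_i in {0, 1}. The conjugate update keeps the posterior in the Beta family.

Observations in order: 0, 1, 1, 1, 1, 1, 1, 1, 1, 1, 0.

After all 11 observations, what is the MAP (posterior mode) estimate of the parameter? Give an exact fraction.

95/123

obs 1: x=0 → posterior Beta(3/2, 14/5)
obs 2: x=1 → posterior Beta(5/2, 14/5)
obs 3: x=1 → posterior Beta(7/2, 14/5)
obs 4: x=1 → posterior Beta(9/2, 14/5)
obs 5: x=1 → posterior Beta(11/2, 14/5)
obs 6: x=1 → posterior Beta(13/2, 14/5)
obs 7: x=1 → posterior Beta(15/2, 14/5)
obs 8: x=1 → posterior Beta(17/2, 14/5)
obs 9: x=1 → posterior Beta(19/2, 14/5)
obs 10: x=1 → posterior Beta(21/2, 14/5)
obs 11: x=0 → posterior Beta(21/2, 19/5)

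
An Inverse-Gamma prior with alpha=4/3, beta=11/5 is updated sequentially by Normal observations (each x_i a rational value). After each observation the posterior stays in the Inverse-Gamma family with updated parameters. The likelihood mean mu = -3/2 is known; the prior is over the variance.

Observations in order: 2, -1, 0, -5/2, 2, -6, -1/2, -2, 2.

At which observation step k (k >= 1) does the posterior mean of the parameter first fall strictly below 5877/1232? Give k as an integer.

obs 1: x=2 → posterior Inverse-Gamma(11/6, 333/40)
obs 2: x=-1 → posterior Inverse-Gamma(7/3, 169/20)
obs 3: x=0 → posterior Inverse-Gamma(17/6, 383/40)
obs 4: x=-5/2 → posterior Inverse-Gamma(10/3, 403/40)
obs 5: x=2 → posterior Inverse-Gamma(23/6, 81/5)
obs 6: x=-6 → posterior Inverse-Gamma(13/3, 1053/40)
obs 7: x=-1/2 → posterior Inverse-Gamma(29/6, 1073/40)
obs 8: x=-2 → posterior Inverse-Gamma(16/3, 539/20)
obs 9: x=2 → posterior Inverse-Gamma(35/6, 1323/40)

k = 4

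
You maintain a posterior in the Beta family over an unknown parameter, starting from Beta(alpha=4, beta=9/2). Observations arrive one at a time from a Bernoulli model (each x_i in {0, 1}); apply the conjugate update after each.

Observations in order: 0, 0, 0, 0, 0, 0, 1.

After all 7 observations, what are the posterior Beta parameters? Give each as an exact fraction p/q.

obs 1: x=0 → posterior Beta(4, 11/2)
obs 2: x=0 → posterior Beta(4, 13/2)
obs 3: x=0 → posterior Beta(4, 15/2)
obs 4: x=0 → posterior Beta(4, 17/2)
obs 5: x=0 → posterior Beta(4, 19/2)
obs 6: x=0 → posterior Beta(4, 21/2)
obs 7: x=1 → posterior Beta(5, 21/2)

alpha=5, beta=21/2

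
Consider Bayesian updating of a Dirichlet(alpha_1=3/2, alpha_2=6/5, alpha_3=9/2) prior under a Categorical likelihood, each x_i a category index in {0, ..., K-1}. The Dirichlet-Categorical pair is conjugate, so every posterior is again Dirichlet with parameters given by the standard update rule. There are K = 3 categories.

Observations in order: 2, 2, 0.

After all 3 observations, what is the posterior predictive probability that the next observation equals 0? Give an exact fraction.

obs 1: x=2 → posterior Dirichlet(3/2, 6/5, 11/2)
obs 2: x=2 → posterior Dirichlet(3/2, 6/5, 13/2)
obs 3: x=0 → posterior Dirichlet(5/2, 6/5, 13/2)

25/102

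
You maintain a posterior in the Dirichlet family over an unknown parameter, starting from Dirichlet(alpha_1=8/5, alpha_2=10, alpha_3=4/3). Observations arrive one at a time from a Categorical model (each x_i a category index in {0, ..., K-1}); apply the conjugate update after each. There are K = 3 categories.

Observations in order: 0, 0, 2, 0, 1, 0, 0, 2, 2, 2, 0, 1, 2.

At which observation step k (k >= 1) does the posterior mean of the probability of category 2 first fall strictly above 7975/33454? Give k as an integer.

k = 13

obs 1: x=0 → posterior Dirichlet(13/5, 10, 4/3)
obs 2: x=0 → posterior Dirichlet(18/5, 10, 4/3)
obs 3: x=2 → posterior Dirichlet(18/5, 10, 7/3)
obs 4: x=0 → posterior Dirichlet(23/5, 10, 7/3)
obs 5: x=1 → posterior Dirichlet(23/5, 11, 7/3)
obs 6: x=0 → posterior Dirichlet(28/5, 11, 7/3)
obs 7: x=0 → posterior Dirichlet(33/5, 11, 7/3)
obs 8: x=2 → posterior Dirichlet(33/5, 11, 10/3)
obs 9: x=2 → posterior Dirichlet(33/5, 11, 13/3)
obs 10: x=2 → posterior Dirichlet(33/5, 11, 16/3)
obs 11: x=0 → posterior Dirichlet(38/5, 11, 16/3)
obs 12: x=1 → posterior Dirichlet(38/5, 12, 16/3)
obs 13: x=2 → posterior Dirichlet(38/5, 12, 19/3)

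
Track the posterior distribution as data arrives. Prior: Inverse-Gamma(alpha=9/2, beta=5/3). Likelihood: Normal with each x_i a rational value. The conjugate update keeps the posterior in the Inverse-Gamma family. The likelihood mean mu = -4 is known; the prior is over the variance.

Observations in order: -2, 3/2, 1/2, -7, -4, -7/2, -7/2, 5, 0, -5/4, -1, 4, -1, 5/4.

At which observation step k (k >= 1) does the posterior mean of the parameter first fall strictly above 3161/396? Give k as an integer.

obs 1: x=-2 → posterior Inverse-Gamma(5, 11/3)
obs 2: x=3/2 → posterior Inverse-Gamma(11/2, 451/24)
obs 3: x=1/2 → posterior Inverse-Gamma(6, 347/12)
obs 4: x=-7 → posterior Inverse-Gamma(13/2, 401/12)
obs 5: x=-4 → posterior Inverse-Gamma(7, 401/12)
obs 6: x=-7/2 → posterior Inverse-Gamma(15/2, 805/24)
obs 7: x=-7/2 → posterior Inverse-Gamma(8, 101/3)
obs 8: x=5 → posterior Inverse-Gamma(17/2, 445/6)
obs 9: x=0 → posterior Inverse-Gamma(9, 493/6)
obs 10: x=-5/4 → posterior Inverse-Gamma(19/2, 8251/96)
obs 11: x=-1 → posterior Inverse-Gamma(10, 8683/96)
obs 12: x=4 → posterior Inverse-Gamma(21/2, 11755/96)
obs 13: x=-1 → posterior Inverse-Gamma(11, 12187/96)
obs 14: x=5/4 → posterior Inverse-Gamma(23/2, 6755/48)

k = 8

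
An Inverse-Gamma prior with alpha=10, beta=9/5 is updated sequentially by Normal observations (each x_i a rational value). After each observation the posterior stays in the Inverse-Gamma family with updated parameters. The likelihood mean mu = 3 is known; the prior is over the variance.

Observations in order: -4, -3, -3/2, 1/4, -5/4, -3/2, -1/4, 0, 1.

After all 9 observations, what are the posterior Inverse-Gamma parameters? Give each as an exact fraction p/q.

alpha=29/2, beta=14263/160

obs 1: x=-4 → posterior Inverse-Gamma(21/2, 263/10)
obs 2: x=-3 → posterior Inverse-Gamma(11, 443/10)
obs 3: x=-3/2 → posterior Inverse-Gamma(23/2, 2177/40)
obs 4: x=1/4 → posterior Inverse-Gamma(12, 9313/160)
obs 5: x=-5/4 → posterior Inverse-Gamma(25/2, 5379/80)
obs 6: x=-3/2 → posterior Inverse-Gamma(13, 6189/80)
obs 7: x=-1/4 → posterior Inverse-Gamma(27/2, 13223/160)
obs 8: x=0 → posterior Inverse-Gamma(14, 13943/160)
obs 9: x=1 → posterior Inverse-Gamma(29/2, 14263/160)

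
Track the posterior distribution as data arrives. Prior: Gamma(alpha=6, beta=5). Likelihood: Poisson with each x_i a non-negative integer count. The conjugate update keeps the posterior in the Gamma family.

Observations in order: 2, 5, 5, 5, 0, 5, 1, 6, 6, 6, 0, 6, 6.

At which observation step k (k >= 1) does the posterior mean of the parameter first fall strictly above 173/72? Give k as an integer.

obs 1: x=2 → posterior Gamma(8, 6)
obs 2: x=5 → posterior Gamma(13, 7)
obs 3: x=5 → posterior Gamma(18, 8)
obs 4: x=5 → posterior Gamma(23, 9)
obs 5: x=0 → posterior Gamma(23, 10)
obs 6: x=5 → posterior Gamma(28, 11)
obs 7: x=1 → posterior Gamma(29, 12)
obs 8: x=6 → posterior Gamma(35, 13)
obs 9: x=6 → posterior Gamma(41, 14)
obs 10: x=6 → posterior Gamma(47, 15)
obs 11: x=0 → posterior Gamma(47, 16)
obs 12: x=6 → posterior Gamma(53, 17)
obs 13: x=6 → posterior Gamma(59, 18)

k = 4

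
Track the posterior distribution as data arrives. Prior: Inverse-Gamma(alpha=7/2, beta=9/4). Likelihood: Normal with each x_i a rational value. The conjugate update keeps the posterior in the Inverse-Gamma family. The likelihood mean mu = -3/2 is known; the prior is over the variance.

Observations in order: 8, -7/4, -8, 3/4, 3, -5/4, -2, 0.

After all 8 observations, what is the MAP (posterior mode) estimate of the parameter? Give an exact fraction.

obs 1: x=8 → posterior Inverse-Gamma(4, 379/8)
obs 2: x=-7/4 → posterior Inverse-Gamma(9/2, 1517/32)
obs 3: x=-8 → posterior Inverse-Gamma(5, 2193/32)
obs 4: x=3/4 → posterior Inverse-Gamma(11/2, 1137/16)
obs 5: x=3 → posterior Inverse-Gamma(6, 1299/16)
obs 6: x=-5/4 → posterior Inverse-Gamma(13/2, 2599/32)
obs 7: x=-2 → posterior Inverse-Gamma(7, 2603/32)
obs 8: x=0 → posterior Inverse-Gamma(15/2, 2639/32)

2639/272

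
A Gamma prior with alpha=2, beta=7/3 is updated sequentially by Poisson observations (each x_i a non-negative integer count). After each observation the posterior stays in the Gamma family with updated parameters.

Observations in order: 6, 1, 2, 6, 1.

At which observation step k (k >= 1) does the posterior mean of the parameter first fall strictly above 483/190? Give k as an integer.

k = 4

obs 1: x=6 → posterior Gamma(8, 10/3)
obs 2: x=1 → posterior Gamma(9, 13/3)
obs 3: x=2 → posterior Gamma(11, 16/3)
obs 4: x=6 → posterior Gamma(17, 19/3)
obs 5: x=1 → posterior Gamma(18, 22/3)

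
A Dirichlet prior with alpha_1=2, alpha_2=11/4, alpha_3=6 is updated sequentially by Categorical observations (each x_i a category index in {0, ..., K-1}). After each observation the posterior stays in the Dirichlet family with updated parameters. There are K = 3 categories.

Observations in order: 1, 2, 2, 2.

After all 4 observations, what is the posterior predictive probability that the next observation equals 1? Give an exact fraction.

15/59

obs 1: x=1 → posterior Dirichlet(2, 15/4, 6)
obs 2: x=2 → posterior Dirichlet(2, 15/4, 7)
obs 3: x=2 → posterior Dirichlet(2, 15/4, 8)
obs 4: x=2 → posterior Dirichlet(2, 15/4, 9)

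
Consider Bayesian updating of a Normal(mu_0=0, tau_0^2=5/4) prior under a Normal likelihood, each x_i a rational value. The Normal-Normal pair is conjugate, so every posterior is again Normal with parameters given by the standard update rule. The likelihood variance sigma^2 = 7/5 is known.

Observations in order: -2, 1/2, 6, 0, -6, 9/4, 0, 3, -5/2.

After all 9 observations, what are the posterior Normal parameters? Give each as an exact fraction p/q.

mu_0=125/1012, tau_0^2=35/253

obs 1: x=-2 → posterior Normal(-50/53, 35/53)
obs 2: x=1/2 → posterior Normal(-25/52, 35/78)
obs 3: x=6 → posterior Normal(225/206, 35/103)
obs 4: x=0 → posterior Normal(225/256, 35/128)
obs 5: x=-6 → posterior Normal(-25/102, 35/153)
obs 6: x=9/4 → posterior Normal(75/712, 35/178)
obs 7: x=0 → posterior Normal(75/812, 5/29)
obs 8: x=3 → posterior Normal(125/304, 35/228)
obs 9: x=-5/2 → posterior Normal(125/1012, 35/253)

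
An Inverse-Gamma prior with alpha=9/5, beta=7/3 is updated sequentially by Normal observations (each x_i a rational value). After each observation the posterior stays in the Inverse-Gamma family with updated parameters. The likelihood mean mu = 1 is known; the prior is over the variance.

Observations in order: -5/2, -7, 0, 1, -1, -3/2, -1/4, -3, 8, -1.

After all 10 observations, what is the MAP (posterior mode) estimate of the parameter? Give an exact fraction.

obs 1: x=-5/2 → posterior Inverse-Gamma(23/10, 203/24)
obs 2: x=-7 → posterior Inverse-Gamma(14/5, 971/24)
obs 3: x=0 → posterior Inverse-Gamma(33/10, 983/24)
obs 4: x=1 → posterior Inverse-Gamma(19/5, 983/24)
obs 5: x=-1 → posterior Inverse-Gamma(43/10, 1031/24)
obs 6: x=-3/2 → posterior Inverse-Gamma(24/5, 553/12)
obs 7: x=-1/4 → posterior Inverse-Gamma(53/10, 4499/96)
obs 8: x=-3 → posterior Inverse-Gamma(29/5, 5267/96)
obs 9: x=8 → posterior Inverse-Gamma(63/10, 7619/96)
obs 10: x=-1 → posterior Inverse-Gamma(34/5, 7811/96)

39055/3744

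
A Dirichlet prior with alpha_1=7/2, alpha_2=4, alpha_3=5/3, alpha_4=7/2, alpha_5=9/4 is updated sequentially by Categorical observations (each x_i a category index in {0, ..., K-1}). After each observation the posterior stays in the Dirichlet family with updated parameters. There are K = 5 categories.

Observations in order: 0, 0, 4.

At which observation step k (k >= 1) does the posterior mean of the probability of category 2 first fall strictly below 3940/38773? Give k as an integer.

k = 2

obs 1: x=0 → posterior Dirichlet(9/2, 4, 5/3, 7/2, 9/4)
obs 2: x=0 → posterior Dirichlet(11/2, 4, 5/3, 7/2, 9/4)
obs 3: x=4 → posterior Dirichlet(11/2, 4, 5/3, 7/2, 13/4)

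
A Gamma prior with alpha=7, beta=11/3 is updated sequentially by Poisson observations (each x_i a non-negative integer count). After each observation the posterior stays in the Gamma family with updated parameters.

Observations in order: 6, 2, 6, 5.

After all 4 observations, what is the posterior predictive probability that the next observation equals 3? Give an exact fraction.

obs 1: x=6 → posterior Gamma(13, 14/3)
obs 2: x=2 → posterior Gamma(15, 17/3)
obs 3: x=6 → posterior Gamma(21, 20/3)
obs 4: x=5 → posterior Gamma(26, 23/3)

432143564716208377273118062904299639989/2080768418110019171049275909479268876288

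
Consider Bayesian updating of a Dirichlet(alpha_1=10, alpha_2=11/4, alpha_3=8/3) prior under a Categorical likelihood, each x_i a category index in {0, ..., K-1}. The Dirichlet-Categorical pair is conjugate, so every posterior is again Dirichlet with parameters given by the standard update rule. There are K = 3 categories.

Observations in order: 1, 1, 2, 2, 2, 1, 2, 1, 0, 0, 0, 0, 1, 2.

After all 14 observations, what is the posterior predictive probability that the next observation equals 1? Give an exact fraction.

93/353

obs 1: x=1 → posterior Dirichlet(10, 15/4, 8/3)
obs 2: x=1 → posterior Dirichlet(10, 19/4, 8/3)
obs 3: x=2 → posterior Dirichlet(10, 19/4, 11/3)
obs 4: x=2 → posterior Dirichlet(10, 19/4, 14/3)
obs 5: x=2 → posterior Dirichlet(10, 19/4, 17/3)
obs 6: x=1 → posterior Dirichlet(10, 23/4, 17/3)
obs 7: x=2 → posterior Dirichlet(10, 23/4, 20/3)
obs 8: x=1 → posterior Dirichlet(10, 27/4, 20/3)
obs 9: x=0 → posterior Dirichlet(11, 27/4, 20/3)
obs 10: x=0 → posterior Dirichlet(12, 27/4, 20/3)
obs 11: x=0 → posterior Dirichlet(13, 27/4, 20/3)
obs 12: x=0 → posterior Dirichlet(14, 27/4, 20/3)
obs 13: x=1 → posterior Dirichlet(14, 31/4, 20/3)
obs 14: x=2 → posterior Dirichlet(14, 31/4, 23/3)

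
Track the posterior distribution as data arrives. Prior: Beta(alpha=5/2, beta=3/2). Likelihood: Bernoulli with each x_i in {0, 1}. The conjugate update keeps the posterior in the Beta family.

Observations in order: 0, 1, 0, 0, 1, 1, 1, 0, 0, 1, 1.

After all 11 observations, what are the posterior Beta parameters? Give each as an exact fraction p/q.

alpha=17/2, beta=13/2

obs 1: x=0 → posterior Beta(5/2, 5/2)
obs 2: x=1 → posterior Beta(7/2, 5/2)
obs 3: x=0 → posterior Beta(7/2, 7/2)
obs 4: x=0 → posterior Beta(7/2, 9/2)
obs 5: x=1 → posterior Beta(9/2, 9/2)
obs 6: x=1 → posterior Beta(11/2, 9/2)
obs 7: x=1 → posterior Beta(13/2, 9/2)
obs 8: x=0 → posterior Beta(13/2, 11/2)
obs 9: x=0 → posterior Beta(13/2, 13/2)
obs 10: x=1 → posterior Beta(15/2, 13/2)
obs 11: x=1 → posterior Beta(17/2, 13/2)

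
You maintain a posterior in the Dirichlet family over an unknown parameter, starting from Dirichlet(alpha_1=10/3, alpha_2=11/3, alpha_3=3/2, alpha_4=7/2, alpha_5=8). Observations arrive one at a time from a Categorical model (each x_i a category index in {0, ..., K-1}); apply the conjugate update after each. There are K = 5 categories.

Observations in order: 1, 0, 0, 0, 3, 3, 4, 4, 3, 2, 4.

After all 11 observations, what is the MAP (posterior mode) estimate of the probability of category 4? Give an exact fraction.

obs 1: x=1 → posterior Dirichlet(10/3, 14/3, 3/2, 7/2, 8)
obs 2: x=0 → posterior Dirichlet(13/3, 14/3, 3/2, 7/2, 8)
obs 3: x=0 → posterior Dirichlet(16/3, 14/3, 3/2, 7/2, 8)
obs 4: x=0 → posterior Dirichlet(19/3, 14/3, 3/2, 7/2, 8)
obs 5: x=3 → posterior Dirichlet(19/3, 14/3, 3/2, 9/2, 8)
obs 6: x=3 → posterior Dirichlet(19/3, 14/3, 3/2, 11/2, 8)
obs 7: x=4 → posterior Dirichlet(19/3, 14/3, 3/2, 11/2, 9)
obs 8: x=4 → posterior Dirichlet(19/3, 14/3, 3/2, 11/2, 10)
obs 9: x=3 → posterior Dirichlet(19/3, 14/3, 3/2, 13/2, 10)
obs 10: x=2 → posterior Dirichlet(19/3, 14/3, 5/2, 13/2, 10)
obs 11: x=4 → posterior Dirichlet(19/3, 14/3, 5/2, 13/2, 11)

5/13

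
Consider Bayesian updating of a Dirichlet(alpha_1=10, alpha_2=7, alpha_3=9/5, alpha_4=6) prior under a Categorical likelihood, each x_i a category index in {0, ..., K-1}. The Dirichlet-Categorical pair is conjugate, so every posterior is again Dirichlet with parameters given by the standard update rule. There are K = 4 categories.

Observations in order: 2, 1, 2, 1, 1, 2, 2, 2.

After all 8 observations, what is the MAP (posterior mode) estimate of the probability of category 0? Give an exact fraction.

5/16

obs 1: x=2 → posterior Dirichlet(10, 7, 14/5, 6)
obs 2: x=1 → posterior Dirichlet(10, 8, 14/5, 6)
obs 3: x=2 → posterior Dirichlet(10, 8, 19/5, 6)
obs 4: x=1 → posterior Dirichlet(10, 9, 19/5, 6)
obs 5: x=1 → posterior Dirichlet(10, 10, 19/5, 6)
obs 6: x=2 → posterior Dirichlet(10, 10, 24/5, 6)
obs 7: x=2 → posterior Dirichlet(10, 10, 29/5, 6)
obs 8: x=2 → posterior Dirichlet(10, 10, 34/5, 6)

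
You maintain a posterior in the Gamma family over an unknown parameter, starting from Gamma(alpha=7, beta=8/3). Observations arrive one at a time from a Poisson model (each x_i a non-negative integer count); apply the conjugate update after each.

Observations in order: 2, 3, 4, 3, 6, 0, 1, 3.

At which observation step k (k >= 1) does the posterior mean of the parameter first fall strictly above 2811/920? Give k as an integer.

obs 1: x=2 → posterior Gamma(9, 11/3)
obs 2: x=3 → posterior Gamma(12, 14/3)
obs 3: x=4 → posterior Gamma(16, 17/3)
obs 4: x=3 → posterior Gamma(19, 20/3)
obs 5: x=6 → posterior Gamma(25, 23/3)
obs 6: x=0 → posterior Gamma(25, 26/3)
obs 7: x=1 → posterior Gamma(26, 29/3)
obs 8: x=3 → posterior Gamma(29, 32/3)

k = 5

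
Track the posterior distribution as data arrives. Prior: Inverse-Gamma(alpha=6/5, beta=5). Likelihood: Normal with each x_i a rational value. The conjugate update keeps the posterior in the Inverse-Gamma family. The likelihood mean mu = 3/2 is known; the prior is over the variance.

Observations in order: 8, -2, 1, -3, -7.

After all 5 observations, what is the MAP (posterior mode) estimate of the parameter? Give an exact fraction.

obs 1: x=8 → posterior Inverse-Gamma(17/10, 209/8)
obs 2: x=-2 → posterior Inverse-Gamma(11/5, 129/4)
obs 3: x=1 → posterior Inverse-Gamma(27/10, 259/8)
obs 4: x=-3 → posterior Inverse-Gamma(16/5, 85/2)
obs 5: x=-7 → posterior Inverse-Gamma(37/10, 629/8)

3145/188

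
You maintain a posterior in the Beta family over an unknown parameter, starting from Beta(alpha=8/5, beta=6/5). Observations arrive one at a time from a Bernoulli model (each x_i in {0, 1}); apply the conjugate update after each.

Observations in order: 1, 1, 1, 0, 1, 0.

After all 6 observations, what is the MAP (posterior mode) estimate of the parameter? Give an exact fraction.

23/34

obs 1: x=1 → posterior Beta(13/5, 6/5)
obs 2: x=1 → posterior Beta(18/5, 6/5)
obs 3: x=1 → posterior Beta(23/5, 6/5)
obs 4: x=0 → posterior Beta(23/5, 11/5)
obs 5: x=1 → posterior Beta(28/5, 11/5)
obs 6: x=0 → posterior Beta(28/5, 16/5)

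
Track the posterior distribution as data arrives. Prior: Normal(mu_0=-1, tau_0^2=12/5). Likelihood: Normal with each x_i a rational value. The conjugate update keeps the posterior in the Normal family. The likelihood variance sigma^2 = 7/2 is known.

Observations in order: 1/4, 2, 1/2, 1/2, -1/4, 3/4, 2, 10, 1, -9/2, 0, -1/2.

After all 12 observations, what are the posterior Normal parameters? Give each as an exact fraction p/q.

obs 1: x=1/4 → posterior Normal(-29/59, 84/59)
obs 2: x=2 → posterior Normal(19/83, 84/83)
obs 3: x=1/2 → posterior Normal(31/107, 84/107)
obs 4: x=1/2 → posterior Normal(43/131, 84/131)
obs 5: x=-1/4 → posterior Normal(37/155, 84/155)
obs 6: x=3/4 → posterior Normal(55/179, 84/179)
obs 7: x=2 → posterior Normal(103/203, 12/29)
obs 8: x=10 → posterior Normal(343/227, 84/227)
obs 9: x=1 → posterior Normal(367/251, 84/251)
obs 10: x=-9/2 → posterior Normal(259/275, 84/275)
obs 11: x=0 → posterior Normal(259/299, 84/299)
obs 12: x=-1/2 → posterior Normal(13/17, 84/323)

mu_0=13/17, tau_0^2=84/323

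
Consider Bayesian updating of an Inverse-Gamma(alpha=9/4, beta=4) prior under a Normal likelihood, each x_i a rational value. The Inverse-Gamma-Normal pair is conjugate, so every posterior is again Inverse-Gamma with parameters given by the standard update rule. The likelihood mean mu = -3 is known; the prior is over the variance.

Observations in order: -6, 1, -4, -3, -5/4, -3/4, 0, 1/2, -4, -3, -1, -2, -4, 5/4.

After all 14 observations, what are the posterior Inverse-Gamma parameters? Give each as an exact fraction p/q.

alpha=37/4, beta=1415/32

obs 1: x=-6 → posterior Inverse-Gamma(11/4, 17/2)
obs 2: x=1 → posterior Inverse-Gamma(13/4, 33/2)
obs 3: x=-4 → posterior Inverse-Gamma(15/4, 17)
obs 4: x=-3 → posterior Inverse-Gamma(17/4, 17)
obs 5: x=-5/4 → posterior Inverse-Gamma(19/4, 593/32)
obs 6: x=-3/4 → posterior Inverse-Gamma(21/4, 337/16)
obs 7: x=0 → posterior Inverse-Gamma(23/4, 409/16)
obs 8: x=1/2 → posterior Inverse-Gamma(25/4, 507/16)
obs 9: x=-4 → posterior Inverse-Gamma(27/4, 515/16)
obs 10: x=-3 → posterior Inverse-Gamma(29/4, 515/16)
obs 11: x=-1 → posterior Inverse-Gamma(31/4, 547/16)
obs 12: x=-2 → posterior Inverse-Gamma(33/4, 555/16)
obs 13: x=-4 → posterior Inverse-Gamma(35/4, 563/16)
obs 14: x=5/4 → posterior Inverse-Gamma(37/4, 1415/32)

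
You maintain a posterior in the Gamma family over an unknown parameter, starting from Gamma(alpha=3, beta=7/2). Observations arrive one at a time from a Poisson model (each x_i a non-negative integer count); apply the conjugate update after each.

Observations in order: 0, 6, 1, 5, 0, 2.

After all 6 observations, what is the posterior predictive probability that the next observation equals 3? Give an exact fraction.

14161319640515928848466376/92739476482317182879065467

obs 1: x=0 → posterior Gamma(3, 9/2)
obs 2: x=6 → posterior Gamma(9, 11/2)
obs 3: x=1 → posterior Gamma(10, 13/2)
obs 4: x=5 → posterior Gamma(15, 15/2)
obs 5: x=0 → posterior Gamma(15, 17/2)
obs 6: x=2 → posterior Gamma(17, 19/2)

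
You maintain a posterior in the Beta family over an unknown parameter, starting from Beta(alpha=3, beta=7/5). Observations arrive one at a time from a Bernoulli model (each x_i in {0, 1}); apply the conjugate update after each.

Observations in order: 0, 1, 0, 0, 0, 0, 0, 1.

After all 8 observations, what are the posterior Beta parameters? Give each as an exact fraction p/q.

obs 1: x=0 → posterior Beta(3, 12/5)
obs 2: x=1 → posterior Beta(4, 12/5)
obs 3: x=0 → posterior Beta(4, 17/5)
obs 4: x=0 → posterior Beta(4, 22/5)
obs 5: x=0 → posterior Beta(4, 27/5)
obs 6: x=0 → posterior Beta(4, 32/5)
obs 7: x=0 → posterior Beta(4, 37/5)
obs 8: x=1 → posterior Beta(5, 37/5)

alpha=5, beta=37/5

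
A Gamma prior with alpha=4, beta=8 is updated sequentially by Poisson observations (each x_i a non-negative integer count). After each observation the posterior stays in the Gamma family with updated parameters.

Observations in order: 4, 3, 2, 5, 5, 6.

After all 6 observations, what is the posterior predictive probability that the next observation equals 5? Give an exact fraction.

136758836893364093787185667030969745408/3235799124554918962530791759490966796875

obs 1: x=4 → posterior Gamma(8, 9)
obs 2: x=3 → posterior Gamma(11, 10)
obs 3: x=2 → posterior Gamma(13, 11)
obs 4: x=5 → posterior Gamma(18, 12)
obs 5: x=5 → posterior Gamma(23, 13)
obs 6: x=6 → posterior Gamma(29, 14)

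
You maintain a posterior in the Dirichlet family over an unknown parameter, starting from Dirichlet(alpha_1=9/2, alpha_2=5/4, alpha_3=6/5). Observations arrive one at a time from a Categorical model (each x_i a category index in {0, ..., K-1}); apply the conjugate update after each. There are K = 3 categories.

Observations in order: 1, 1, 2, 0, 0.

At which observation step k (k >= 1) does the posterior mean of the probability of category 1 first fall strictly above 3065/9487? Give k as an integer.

k = 2

obs 1: x=1 → posterior Dirichlet(9/2, 9/4, 6/5)
obs 2: x=1 → posterior Dirichlet(9/2, 13/4, 6/5)
obs 3: x=2 → posterior Dirichlet(9/2, 13/4, 11/5)
obs 4: x=0 → posterior Dirichlet(11/2, 13/4, 11/5)
obs 5: x=0 → posterior Dirichlet(13/2, 13/4, 11/5)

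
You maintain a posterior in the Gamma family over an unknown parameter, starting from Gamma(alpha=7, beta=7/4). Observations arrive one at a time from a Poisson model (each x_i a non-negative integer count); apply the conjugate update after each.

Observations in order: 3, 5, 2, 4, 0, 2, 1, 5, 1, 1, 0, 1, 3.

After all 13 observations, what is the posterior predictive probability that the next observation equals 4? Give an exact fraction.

obs 1: x=3 → posterior Gamma(10, 11/4)
obs 2: x=5 → posterior Gamma(15, 15/4)
obs 3: x=2 → posterior Gamma(17, 19/4)
obs 4: x=4 → posterior Gamma(21, 23/4)
obs 5: x=0 → posterior Gamma(21, 27/4)
obs 6: x=2 → posterior Gamma(23, 31/4)
obs 7: x=1 → posterior Gamma(24, 35/4)
obs 8: x=5 → posterior Gamma(29, 39/4)
obs 9: x=1 → posterior Gamma(30, 43/4)
obs 10: x=1 → posterior Gamma(31, 47/4)
obs 11: x=0 → posterior Gamma(31, 51/4)
obs 12: x=1 → posterior Gamma(32, 55/4)
obs 13: x=3 → posterior Gamma(35, 59/4)

85898524149942122941185438317301493714578973552444099882436620284160/711315273339741053423037904884079962543966305351137065834101184115587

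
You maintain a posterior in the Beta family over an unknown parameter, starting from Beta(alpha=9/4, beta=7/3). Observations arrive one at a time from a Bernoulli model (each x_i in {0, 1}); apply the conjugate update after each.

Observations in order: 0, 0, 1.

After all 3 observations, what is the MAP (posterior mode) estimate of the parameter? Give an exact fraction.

obs 1: x=0 → posterior Beta(9/4, 10/3)
obs 2: x=0 → posterior Beta(9/4, 13/3)
obs 3: x=1 → posterior Beta(13/4, 13/3)

27/67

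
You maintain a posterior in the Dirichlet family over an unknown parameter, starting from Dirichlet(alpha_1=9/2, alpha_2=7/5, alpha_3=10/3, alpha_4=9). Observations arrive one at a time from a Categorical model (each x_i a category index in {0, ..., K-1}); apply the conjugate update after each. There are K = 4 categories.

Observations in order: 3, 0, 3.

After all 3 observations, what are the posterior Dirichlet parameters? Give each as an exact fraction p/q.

obs 1: x=3 → posterior Dirichlet(9/2, 7/5, 10/3, 10)
obs 2: x=0 → posterior Dirichlet(11/2, 7/5, 10/3, 10)
obs 3: x=3 → posterior Dirichlet(11/2, 7/5, 10/3, 11)

alpha_1=11/2, alpha_2=7/5, alpha_3=10/3, alpha_4=11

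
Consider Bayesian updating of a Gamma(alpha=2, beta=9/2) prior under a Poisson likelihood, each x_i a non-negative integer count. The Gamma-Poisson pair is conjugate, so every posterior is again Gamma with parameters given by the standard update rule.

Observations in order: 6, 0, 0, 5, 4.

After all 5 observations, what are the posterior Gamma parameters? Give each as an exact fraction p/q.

alpha=17, beta=19/2

obs 1: x=6 → posterior Gamma(8, 11/2)
obs 2: x=0 → posterior Gamma(8, 13/2)
obs 3: x=0 → posterior Gamma(8, 15/2)
obs 4: x=5 → posterior Gamma(13, 17/2)
obs 5: x=4 → posterior Gamma(17, 19/2)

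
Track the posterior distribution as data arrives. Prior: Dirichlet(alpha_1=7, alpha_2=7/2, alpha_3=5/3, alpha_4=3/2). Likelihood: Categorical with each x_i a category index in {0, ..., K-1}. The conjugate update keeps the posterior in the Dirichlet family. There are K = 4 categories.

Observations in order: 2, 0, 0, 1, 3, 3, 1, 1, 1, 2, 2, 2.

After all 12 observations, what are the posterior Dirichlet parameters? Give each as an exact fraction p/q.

obs 1: x=2 → posterior Dirichlet(7, 7/2, 8/3, 3/2)
obs 2: x=0 → posterior Dirichlet(8, 7/2, 8/3, 3/2)
obs 3: x=0 → posterior Dirichlet(9, 7/2, 8/3, 3/2)
obs 4: x=1 → posterior Dirichlet(9, 9/2, 8/3, 3/2)
obs 5: x=3 → posterior Dirichlet(9, 9/2, 8/3, 5/2)
obs 6: x=3 → posterior Dirichlet(9, 9/2, 8/3, 7/2)
obs 7: x=1 → posterior Dirichlet(9, 11/2, 8/3, 7/2)
obs 8: x=1 → posterior Dirichlet(9, 13/2, 8/3, 7/2)
obs 9: x=1 → posterior Dirichlet(9, 15/2, 8/3, 7/2)
obs 10: x=2 → posterior Dirichlet(9, 15/2, 11/3, 7/2)
obs 11: x=2 → posterior Dirichlet(9, 15/2, 14/3, 7/2)
obs 12: x=2 → posterior Dirichlet(9, 15/2, 17/3, 7/2)

alpha_1=9, alpha_2=15/2, alpha_3=17/3, alpha_4=7/2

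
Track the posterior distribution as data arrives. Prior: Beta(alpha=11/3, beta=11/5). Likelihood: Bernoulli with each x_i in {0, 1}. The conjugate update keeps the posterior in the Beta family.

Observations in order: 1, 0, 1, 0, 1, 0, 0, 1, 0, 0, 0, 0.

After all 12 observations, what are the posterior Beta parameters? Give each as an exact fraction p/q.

obs 1: x=1 → posterior Beta(14/3, 11/5)
obs 2: x=0 → posterior Beta(14/3, 16/5)
obs 3: x=1 → posterior Beta(17/3, 16/5)
obs 4: x=0 → posterior Beta(17/3, 21/5)
obs 5: x=1 → posterior Beta(20/3, 21/5)
obs 6: x=0 → posterior Beta(20/3, 26/5)
obs 7: x=0 → posterior Beta(20/3, 31/5)
obs 8: x=1 → posterior Beta(23/3, 31/5)
obs 9: x=0 → posterior Beta(23/3, 36/5)
obs 10: x=0 → posterior Beta(23/3, 41/5)
obs 11: x=0 → posterior Beta(23/3, 46/5)
obs 12: x=0 → posterior Beta(23/3, 51/5)

alpha=23/3, beta=51/5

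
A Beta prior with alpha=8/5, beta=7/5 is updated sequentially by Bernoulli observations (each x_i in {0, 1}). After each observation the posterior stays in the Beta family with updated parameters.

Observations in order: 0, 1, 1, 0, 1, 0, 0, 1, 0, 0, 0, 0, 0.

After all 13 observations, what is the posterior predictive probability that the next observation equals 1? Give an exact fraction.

7/20

obs 1: x=0 → posterior Beta(8/5, 12/5)
obs 2: x=1 → posterior Beta(13/5, 12/5)
obs 3: x=1 → posterior Beta(18/5, 12/5)
obs 4: x=0 → posterior Beta(18/5, 17/5)
obs 5: x=1 → posterior Beta(23/5, 17/5)
obs 6: x=0 → posterior Beta(23/5, 22/5)
obs 7: x=0 → posterior Beta(23/5, 27/5)
obs 8: x=1 → posterior Beta(28/5, 27/5)
obs 9: x=0 → posterior Beta(28/5, 32/5)
obs 10: x=0 → posterior Beta(28/5, 37/5)
obs 11: x=0 → posterior Beta(28/5, 42/5)
obs 12: x=0 → posterior Beta(28/5, 47/5)
obs 13: x=0 → posterior Beta(28/5, 52/5)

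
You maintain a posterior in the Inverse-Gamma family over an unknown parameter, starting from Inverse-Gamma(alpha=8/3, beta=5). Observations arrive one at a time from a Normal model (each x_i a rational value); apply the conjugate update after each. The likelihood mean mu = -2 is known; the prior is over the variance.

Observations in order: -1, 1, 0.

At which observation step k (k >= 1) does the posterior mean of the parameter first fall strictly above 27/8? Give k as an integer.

k = 2

obs 1: x=-1 → posterior Inverse-Gamma(19/6, 11/2)
obs 2: x=1 → posterior Inverse-Gamma(11/3, 10)
obs 3: x=0 → posterior Inverse-Gamma(25/6, 12)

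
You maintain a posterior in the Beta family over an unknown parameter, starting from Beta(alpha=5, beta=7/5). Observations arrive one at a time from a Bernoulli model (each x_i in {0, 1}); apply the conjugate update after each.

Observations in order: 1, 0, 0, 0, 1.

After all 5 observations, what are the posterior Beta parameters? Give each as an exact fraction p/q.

alpha=7, beta=22/5

obs 1: x=1 → posterior Beta(6, 7/5)
obs 2: x=0 → posterior Beta(6, 12/5)
obs 3: x=0 → posterior Beta(6, 17/5)
obs 4: x=0 → posterior Beta(6, 22/5)
obs 5: x=1 → posterior Beta(7, 22/5)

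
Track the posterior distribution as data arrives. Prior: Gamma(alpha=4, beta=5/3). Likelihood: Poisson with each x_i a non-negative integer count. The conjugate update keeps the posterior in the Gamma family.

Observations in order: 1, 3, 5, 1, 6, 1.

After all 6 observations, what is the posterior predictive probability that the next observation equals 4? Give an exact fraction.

obs 1: x=1 → posterior Gamma(5, 8/3)
obs 2: x=3 → posterior Gamma(8, 11/3)
obs 3: x=5 → posterior Gamma(13, 14/3)
obs 4: x=1 → posterior Gamma(14, 17/3)
obs 5: x=6 → posterior Gamma(20, 20/3)
obs 6: x=1 → posterior Gamma(21, 23/3)

16986714641093664438035522643026919/118386915003983794438397582469234688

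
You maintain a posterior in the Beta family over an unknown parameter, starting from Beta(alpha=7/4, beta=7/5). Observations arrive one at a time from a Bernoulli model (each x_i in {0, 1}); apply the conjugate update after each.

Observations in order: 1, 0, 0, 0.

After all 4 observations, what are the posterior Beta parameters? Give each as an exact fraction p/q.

obs 1: x=1 → posterior Beta(11/4, 7/5)
obs 2: x=0 → posterior Beta(11/4, 12/5)
obs 3: x=0 → posterior Beta(11/4, 17/5)
obs 4: x=0 → posterior Beta(11/4, 22/5)

alpha=11/4, beta=22/5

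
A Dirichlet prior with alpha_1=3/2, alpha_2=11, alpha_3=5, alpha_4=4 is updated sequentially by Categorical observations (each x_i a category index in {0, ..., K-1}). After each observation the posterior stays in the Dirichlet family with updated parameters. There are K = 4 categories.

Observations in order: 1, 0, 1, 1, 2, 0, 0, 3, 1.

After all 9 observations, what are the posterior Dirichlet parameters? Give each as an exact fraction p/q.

obs 1: x=1 → posterior Dirichlet(3/2, 12, 5, 4)
obs 2: x=0 → posterior Dirichlet(5/2, 12, 5, 4)
obs 3: x=1 → posterior Dirichlet(5/2, 13, 5, 4)
obs 4: x=1 → posterior Dirichlet(5/2, 14, 5, 4)
obs 5: x=2 → posterior Dirichlet(5/2, 14, 6, 4)
obs 6: x=0 → posterior Dirichlet(7/2, 14, 6, 4)
obs 7: x=0 → posterior Dirichlet(9/2, 14, 6, 4)
obs 8: x=3 → posterior Dirichlet(9/2, 14, 6, 5)
obs 9: x=1 → posterior Dirichlet(9/2, 15, 6, 5)

alpha_1=9/2, alpha_2=15, alpha_3=6, alpha_4=5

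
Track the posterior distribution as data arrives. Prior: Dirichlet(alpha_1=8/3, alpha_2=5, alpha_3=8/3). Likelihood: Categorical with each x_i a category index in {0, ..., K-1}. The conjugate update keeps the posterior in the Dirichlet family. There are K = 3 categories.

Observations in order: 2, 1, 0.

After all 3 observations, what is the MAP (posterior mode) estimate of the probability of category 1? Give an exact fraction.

15/31

obs 1: x=2 → posterior Dirichlet(8/3, 5, 11/3)
obs 2: x=1 → posterior Dirichlet(8/3, 6, 11/3)
obs 3: x=0 → posterior Dirichlet(11/3, 6, 11/3)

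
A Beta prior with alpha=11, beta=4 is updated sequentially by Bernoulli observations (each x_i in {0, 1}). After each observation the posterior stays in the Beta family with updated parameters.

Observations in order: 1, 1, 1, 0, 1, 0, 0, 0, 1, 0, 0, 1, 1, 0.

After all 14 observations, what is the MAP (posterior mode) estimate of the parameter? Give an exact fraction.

obs 1: x=1 → posterior Beta(12, 4)
obs 2: x=1 → posterior Beta(13, 4)
obs 3: x=1 → posterior Beta(14, 4)
obs 4: x=0 → posterior Beta(14, 5)
obs 5: x=1 → posterior Beta(15, 5)
obs 6: x=0 → posterior Beta(15, 6)
obs 7: x=0 → posterior Beta(15, 7)
obs 8: x=0 → posterior Beta(15, 8)
obs 9: x=1 → posterior Beta(16, 8)
obs 10: x=0 → posterior Beta(16, 9)
obs 11: x=0 → posterior Beta(16, 10)
obs 12: x=1 → posterior Beta(17, 10)
obs 13: x=1 → posterior Beta(18, 10)
obs 14: x=0 → posterior Beta(18, 11)

17/27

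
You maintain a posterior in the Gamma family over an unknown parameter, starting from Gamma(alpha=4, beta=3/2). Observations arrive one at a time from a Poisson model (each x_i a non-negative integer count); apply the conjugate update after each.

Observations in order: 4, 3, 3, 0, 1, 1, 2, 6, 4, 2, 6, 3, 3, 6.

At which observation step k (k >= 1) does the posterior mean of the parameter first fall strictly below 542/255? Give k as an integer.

obs 1: x=4 → posterior Gamma(8, 5/2)
obs 2: x=3 → posterior Gamma(11, 7/2)
obs 3: x=3 → posterior Gamma(14, 9/2)
obs 4: x=0 → posterior Gamma(14, 11/2)
obs 5: x=1 → posterior Gamma(15, 13/2)
obs 6: x=1 → posterior Gamma(16, 15/2)
obs 7: x=2 → posterior Gamma(18, 17/2)
obs 8: x=6 → posterior Gamma(24, 19/2)
obs 9: x=4 → posterior Gamma(28, 21/2)
obs 10: x=2 → posterior Gamma(30, 23/2)
obs 11: x=6 → posterior Gamma(36, 25/2)
obs 12: x=3 → posterior Gamma(39, 27/2)
obs 13: x=3 → posterior Gamma(42, 29/2)
obs 14: x=6 → posterior Gamma(48, 31/2)

k = 7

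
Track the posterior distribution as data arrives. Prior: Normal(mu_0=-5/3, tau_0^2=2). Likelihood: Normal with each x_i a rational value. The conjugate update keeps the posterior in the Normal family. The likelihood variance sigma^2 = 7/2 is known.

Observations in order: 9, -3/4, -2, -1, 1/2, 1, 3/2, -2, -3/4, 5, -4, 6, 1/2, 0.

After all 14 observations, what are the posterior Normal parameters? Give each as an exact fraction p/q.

mu_0=121/189, tau_0^2=2/9

obs 1: x=9 → posterior Normal(73/33, 14/11)
obs 2: x=-3/4 → posterior Normal(64/45, 14/15)
obs 3: x=-2 → posterior Normal(40/57, 14/19)
obs 4: x=-1 → posterior Normal(28/69, 14/23)
obs 5: x=1/2 → posterior Normal(34/81, 14/27)
obs 6: x=1 → posterior Normal(46/93, 14/31)
obs 7: x=3/2 → posterior Normal(64/105, 2/5)
obs 8: x=-2 → posterior Normal(40/117, 14/39)
obs 9: x=-3/4 → posterior Normal(31/129, 14/43)
obs 10: x=5 → posterior Normal(91/141, 14/47)
obs 11: x=-4 → posterior Normal(43/153, 14/51)
obs 12: x=6 → posterior Normal(23/33, 14/55)
obs 13: x=1/2 → posterior Normal(121/177, 14/59)
obs 14: x=0 → posterior Normal(121/189, 2/9)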